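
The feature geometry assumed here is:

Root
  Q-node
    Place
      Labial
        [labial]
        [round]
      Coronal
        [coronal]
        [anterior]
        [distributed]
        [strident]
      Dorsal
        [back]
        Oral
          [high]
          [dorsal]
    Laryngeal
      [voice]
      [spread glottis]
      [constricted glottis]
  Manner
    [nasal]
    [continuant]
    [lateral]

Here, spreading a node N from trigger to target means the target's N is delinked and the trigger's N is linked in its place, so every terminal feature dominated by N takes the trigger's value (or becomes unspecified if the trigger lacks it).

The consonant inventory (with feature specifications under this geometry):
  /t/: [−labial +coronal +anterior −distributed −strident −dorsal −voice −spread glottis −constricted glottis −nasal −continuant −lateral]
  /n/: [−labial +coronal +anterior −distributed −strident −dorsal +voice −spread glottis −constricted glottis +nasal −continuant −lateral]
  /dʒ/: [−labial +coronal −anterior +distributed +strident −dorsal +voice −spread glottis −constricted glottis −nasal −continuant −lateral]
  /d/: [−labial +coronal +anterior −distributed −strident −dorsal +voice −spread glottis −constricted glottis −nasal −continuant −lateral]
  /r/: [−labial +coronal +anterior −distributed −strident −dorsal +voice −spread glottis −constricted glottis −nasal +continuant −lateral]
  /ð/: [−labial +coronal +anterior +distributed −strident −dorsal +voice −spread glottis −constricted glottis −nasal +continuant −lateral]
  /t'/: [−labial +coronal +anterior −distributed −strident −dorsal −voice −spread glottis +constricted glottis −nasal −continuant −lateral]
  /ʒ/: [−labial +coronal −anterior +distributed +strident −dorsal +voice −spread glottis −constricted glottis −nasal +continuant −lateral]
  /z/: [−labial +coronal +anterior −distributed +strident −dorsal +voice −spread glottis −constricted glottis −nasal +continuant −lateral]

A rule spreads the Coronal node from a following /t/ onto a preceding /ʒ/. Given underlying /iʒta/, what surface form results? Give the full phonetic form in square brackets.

[irta]

Coronal immediately or transitively dominates [coronal], [anterior], [distributed], [strident].
After delinking /ʒ/'s Coronal and linking /t/'s, the affected terminals become [+coronal], [+anterior], [−distributed], [−strident]; [labial], [dorsal], [voice], … (outside Coronal) are retained from /ʒ/.
This feature bundle is that of [r], so /iʒta/ surfaces as [irta].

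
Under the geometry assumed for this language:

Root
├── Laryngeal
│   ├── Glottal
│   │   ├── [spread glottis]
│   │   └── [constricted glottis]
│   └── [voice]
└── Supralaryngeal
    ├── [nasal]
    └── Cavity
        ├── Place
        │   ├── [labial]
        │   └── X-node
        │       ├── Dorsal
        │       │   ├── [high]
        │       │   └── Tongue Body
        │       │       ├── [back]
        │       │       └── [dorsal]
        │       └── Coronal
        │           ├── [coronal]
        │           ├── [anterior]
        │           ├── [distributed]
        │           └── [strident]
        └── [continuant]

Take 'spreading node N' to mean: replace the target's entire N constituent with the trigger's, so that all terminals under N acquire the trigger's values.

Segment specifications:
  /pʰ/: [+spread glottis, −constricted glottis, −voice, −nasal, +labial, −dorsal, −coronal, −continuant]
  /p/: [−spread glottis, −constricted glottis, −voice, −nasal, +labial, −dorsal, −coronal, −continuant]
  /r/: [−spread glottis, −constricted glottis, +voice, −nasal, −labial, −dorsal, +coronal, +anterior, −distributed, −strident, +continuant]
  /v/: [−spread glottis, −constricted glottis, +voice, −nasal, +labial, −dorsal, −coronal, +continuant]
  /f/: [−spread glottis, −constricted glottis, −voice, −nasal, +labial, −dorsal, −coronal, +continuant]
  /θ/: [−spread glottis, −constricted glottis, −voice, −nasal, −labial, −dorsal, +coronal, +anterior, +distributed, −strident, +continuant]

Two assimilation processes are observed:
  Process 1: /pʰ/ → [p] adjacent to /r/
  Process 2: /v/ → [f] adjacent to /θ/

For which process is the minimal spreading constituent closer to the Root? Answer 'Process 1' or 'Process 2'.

Process 1 alters [spread glottis]; the lowest dominating node is [spread glottis] (depth 3 from Root).
Process 2: the feature that changes is [voice]; the minimal node is [voice] (depth 2).
Depth 2 < depth 3; Process 2 involves the structurally higher constituent [voice].

Process 2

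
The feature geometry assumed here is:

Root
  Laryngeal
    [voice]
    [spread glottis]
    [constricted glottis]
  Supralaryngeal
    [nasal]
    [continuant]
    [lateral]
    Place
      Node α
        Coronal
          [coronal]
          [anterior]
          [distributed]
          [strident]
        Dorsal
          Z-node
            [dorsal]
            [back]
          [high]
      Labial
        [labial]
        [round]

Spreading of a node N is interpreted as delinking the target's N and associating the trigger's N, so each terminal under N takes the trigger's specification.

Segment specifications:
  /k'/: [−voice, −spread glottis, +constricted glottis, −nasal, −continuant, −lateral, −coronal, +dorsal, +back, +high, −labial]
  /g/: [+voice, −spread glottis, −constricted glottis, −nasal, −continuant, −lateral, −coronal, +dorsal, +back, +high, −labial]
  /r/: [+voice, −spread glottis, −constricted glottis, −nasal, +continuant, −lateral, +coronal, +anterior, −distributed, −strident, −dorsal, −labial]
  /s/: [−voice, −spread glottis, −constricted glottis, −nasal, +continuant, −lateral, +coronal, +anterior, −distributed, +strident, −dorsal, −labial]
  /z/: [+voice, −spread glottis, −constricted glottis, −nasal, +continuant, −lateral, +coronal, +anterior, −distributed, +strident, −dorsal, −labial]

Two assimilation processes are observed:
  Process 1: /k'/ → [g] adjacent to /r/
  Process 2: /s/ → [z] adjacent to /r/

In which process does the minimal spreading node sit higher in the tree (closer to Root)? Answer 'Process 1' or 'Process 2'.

Process 1

Process 1 alters [voice], [constricted glottis]; the lowest common ancestor is Laryngeal (depth 1 from Root).
Process 2: the feature that changes is [voice]; the minimal node is [voice] (depth 2).
Laryngeal is closer to Root than [voice], so Process 1 spreads the higher node.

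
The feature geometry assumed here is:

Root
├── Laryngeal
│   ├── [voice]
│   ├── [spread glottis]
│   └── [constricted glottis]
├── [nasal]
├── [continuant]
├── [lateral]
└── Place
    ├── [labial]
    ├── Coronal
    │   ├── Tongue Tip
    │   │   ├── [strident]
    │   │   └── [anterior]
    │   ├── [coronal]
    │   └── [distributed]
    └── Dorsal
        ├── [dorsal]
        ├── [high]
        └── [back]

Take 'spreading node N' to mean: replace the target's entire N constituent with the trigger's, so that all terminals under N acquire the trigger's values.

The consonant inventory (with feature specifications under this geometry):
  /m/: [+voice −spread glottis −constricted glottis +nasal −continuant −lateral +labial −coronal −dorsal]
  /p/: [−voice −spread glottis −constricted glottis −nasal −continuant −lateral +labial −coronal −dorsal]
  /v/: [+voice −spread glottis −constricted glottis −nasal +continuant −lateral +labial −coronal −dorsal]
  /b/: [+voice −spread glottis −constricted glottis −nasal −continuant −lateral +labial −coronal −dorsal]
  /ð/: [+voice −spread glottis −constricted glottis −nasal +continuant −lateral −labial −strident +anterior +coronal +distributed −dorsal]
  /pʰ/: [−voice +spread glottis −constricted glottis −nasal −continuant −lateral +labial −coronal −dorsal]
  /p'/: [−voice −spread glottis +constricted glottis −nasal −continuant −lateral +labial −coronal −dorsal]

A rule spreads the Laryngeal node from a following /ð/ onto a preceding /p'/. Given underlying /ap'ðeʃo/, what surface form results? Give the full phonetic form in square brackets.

Terminals under Laryngeal in this geometry: [voice], [spread glottis], [constricted glottis].
After delinking /p'/'s Laryngeal and linking /ð/'s, the affected terminals become [+voice], [−spread glottis], [−constricted glottis]; [nasal], [continuant], [lateral], … (outside Laryngeal) are retained from /p'/.
Among the inventory, only /b/ has exactly this specification, giving the surface form [abðeʃo].

[abðeʃo]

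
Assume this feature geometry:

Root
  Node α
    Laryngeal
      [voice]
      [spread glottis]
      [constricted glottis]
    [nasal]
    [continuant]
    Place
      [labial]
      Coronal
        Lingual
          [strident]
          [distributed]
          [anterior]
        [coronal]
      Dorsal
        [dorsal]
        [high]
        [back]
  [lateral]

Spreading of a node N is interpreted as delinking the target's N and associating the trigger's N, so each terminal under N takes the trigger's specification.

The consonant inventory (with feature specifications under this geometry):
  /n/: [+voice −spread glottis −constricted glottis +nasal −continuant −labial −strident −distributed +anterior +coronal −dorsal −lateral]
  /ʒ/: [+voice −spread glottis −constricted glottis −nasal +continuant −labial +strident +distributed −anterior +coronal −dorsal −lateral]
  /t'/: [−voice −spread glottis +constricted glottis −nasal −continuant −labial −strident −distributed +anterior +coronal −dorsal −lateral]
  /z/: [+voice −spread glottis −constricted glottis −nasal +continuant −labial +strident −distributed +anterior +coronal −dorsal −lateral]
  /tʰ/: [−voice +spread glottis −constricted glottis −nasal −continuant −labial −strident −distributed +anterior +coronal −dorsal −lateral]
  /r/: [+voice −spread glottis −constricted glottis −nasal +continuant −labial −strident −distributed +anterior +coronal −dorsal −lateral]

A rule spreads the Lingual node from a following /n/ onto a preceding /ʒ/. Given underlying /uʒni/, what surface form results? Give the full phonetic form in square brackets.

The Lingual node dominates the terminals [strident], [distributed], [anterior].
Spreading Lingual from /n/ onto /ʒ/ replaces those values with /n/'s: [−strident], [−distributed], [+anterior]. Features outside Lingual ([voice], [spread glottis], [constricted glottis], …) stay as in /ʒ/.
Among the inventory, only /r/ has exactly this specification, giving the surface form [urni].

[urni]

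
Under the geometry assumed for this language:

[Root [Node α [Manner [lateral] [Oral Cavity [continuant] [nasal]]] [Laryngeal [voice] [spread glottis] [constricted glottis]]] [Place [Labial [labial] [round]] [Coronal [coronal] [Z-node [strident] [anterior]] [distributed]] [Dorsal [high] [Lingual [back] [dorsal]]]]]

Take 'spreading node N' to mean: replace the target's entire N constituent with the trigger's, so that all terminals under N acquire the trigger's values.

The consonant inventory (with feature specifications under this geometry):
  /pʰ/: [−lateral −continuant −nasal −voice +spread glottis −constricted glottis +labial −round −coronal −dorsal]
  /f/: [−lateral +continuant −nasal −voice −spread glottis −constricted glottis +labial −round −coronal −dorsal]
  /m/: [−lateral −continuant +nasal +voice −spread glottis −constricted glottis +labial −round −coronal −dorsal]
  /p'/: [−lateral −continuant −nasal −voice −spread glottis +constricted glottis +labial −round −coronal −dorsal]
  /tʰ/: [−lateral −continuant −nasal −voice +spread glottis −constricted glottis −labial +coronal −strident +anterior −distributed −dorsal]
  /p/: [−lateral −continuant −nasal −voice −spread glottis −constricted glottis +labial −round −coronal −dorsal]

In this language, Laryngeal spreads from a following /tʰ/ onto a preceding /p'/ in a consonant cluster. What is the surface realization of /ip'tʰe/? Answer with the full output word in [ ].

[ipʰtʰe]

Laryngeal immediately or transitively dominates [voice], [spread glottis], [constricted glottis].
The target acquires /tʰ/'s values for everything under Laryngeal — [−voice], [+spread glottis], [−constricted glottis] — while keeping its own [lateral], [continuant], [nasal], ….
The resulting bundle matches /pʰ/ in the inventory; substituting it for /p'/ gives [ipʰtʰe].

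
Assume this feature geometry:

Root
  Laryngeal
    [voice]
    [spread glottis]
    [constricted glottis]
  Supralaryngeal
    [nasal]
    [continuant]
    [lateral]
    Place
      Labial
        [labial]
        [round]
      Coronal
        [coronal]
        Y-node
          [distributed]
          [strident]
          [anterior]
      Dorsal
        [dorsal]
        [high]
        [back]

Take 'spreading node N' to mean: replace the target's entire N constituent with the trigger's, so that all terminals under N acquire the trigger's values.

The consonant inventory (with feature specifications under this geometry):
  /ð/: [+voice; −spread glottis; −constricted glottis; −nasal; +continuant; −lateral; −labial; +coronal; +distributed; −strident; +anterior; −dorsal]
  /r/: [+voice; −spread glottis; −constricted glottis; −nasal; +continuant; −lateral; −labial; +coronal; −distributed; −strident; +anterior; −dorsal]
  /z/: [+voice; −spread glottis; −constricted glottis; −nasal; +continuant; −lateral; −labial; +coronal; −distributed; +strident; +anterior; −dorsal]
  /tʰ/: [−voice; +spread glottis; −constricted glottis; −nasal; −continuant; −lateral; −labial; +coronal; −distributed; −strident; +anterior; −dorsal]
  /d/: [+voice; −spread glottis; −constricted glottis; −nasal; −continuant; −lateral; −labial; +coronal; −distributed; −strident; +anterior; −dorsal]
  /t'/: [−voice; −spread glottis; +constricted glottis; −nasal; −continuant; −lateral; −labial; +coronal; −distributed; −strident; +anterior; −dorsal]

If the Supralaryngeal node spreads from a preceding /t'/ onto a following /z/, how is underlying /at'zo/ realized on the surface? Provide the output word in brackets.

Terminals under Supralaryngeal in this geometry: [nasal], [continuant], [lateral], [labial], [round], [coronal], [distributed], [strident], [anterior], [dorsal], [high], [back].
The target acquires /t'/'s values for everything under Supralaryngeal — [−nasal], [−continuant], [−lateral], [−labial], [+coronal], [−distributed], [−strident], [+anterior], [−dorsal] — while keeping its own [voice], [spread glottis], [constricted glottis].
Among the inventory, only /d/ has exactly this specification, giving the surface form [at'do].

[at'do]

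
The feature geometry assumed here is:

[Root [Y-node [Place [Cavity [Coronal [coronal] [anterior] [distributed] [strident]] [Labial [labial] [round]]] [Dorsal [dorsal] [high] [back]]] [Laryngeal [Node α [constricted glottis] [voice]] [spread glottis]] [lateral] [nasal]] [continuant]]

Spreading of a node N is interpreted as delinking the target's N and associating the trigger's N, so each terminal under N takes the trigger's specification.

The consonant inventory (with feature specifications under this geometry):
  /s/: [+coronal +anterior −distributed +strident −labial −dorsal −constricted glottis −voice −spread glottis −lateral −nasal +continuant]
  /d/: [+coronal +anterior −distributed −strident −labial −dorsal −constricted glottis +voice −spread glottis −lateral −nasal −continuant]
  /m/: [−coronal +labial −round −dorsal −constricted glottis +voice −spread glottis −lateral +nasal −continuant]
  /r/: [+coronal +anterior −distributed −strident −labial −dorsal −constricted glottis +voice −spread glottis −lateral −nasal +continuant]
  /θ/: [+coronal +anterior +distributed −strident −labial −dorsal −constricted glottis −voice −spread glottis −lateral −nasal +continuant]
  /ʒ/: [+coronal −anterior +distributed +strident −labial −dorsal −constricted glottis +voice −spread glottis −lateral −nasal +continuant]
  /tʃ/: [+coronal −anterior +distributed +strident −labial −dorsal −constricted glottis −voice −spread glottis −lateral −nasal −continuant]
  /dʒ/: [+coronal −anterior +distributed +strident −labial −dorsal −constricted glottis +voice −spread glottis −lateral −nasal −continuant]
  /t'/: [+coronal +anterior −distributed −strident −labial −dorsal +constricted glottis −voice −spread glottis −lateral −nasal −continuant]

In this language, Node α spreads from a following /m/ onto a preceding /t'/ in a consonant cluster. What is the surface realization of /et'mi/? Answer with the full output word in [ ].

Node α immediately or transitively dominates [constricted glottis], [voice].
Spreading Node α from /m/ onto /t'/ replaces those values with /m/'s: [−constricted glottis], [+voice]. Features outside Node α ([coronal], [anterior], [distributed], …) stay as in /t'/.
This feature bundle is that of [d], so /et'mi/ surfaces as [edmi].

[edmi]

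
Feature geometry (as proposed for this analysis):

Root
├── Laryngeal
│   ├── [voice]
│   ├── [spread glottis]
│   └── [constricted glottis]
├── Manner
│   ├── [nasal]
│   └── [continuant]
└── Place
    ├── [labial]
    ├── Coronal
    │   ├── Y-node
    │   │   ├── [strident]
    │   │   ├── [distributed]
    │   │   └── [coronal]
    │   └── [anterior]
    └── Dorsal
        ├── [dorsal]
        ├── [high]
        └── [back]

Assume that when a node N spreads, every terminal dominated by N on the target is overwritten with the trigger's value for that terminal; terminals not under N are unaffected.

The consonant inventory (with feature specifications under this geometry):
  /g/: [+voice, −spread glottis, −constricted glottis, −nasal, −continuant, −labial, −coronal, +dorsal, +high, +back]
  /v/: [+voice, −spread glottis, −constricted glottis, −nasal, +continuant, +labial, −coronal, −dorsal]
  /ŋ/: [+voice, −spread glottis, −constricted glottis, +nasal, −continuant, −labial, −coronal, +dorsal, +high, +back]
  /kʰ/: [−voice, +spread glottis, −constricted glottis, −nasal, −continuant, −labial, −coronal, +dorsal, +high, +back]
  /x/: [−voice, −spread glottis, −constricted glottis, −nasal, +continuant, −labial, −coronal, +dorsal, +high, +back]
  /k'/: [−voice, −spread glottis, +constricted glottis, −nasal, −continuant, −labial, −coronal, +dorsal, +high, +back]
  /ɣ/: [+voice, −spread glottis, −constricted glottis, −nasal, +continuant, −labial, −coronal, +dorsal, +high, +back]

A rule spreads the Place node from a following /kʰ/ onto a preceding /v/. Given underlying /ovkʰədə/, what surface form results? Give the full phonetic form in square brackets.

[oɣkʰədə]

Terminals under Place in this geometry: [labial], [strident], [distributed], [coronal], [anterior], [dorsal], [high], [back].
After delinking /v/'s Place and linking /kʰ/'s, the affected terminals become [−labial], [−coronal], [+dorsal], [+high], [+back]; [voice], [spread glottis], [constricted glottis], … (outside Place) are retained from /v/.
Among the inventory, only /ɣ/ has exactly this specification, giving the surface form [oɣkʰədə].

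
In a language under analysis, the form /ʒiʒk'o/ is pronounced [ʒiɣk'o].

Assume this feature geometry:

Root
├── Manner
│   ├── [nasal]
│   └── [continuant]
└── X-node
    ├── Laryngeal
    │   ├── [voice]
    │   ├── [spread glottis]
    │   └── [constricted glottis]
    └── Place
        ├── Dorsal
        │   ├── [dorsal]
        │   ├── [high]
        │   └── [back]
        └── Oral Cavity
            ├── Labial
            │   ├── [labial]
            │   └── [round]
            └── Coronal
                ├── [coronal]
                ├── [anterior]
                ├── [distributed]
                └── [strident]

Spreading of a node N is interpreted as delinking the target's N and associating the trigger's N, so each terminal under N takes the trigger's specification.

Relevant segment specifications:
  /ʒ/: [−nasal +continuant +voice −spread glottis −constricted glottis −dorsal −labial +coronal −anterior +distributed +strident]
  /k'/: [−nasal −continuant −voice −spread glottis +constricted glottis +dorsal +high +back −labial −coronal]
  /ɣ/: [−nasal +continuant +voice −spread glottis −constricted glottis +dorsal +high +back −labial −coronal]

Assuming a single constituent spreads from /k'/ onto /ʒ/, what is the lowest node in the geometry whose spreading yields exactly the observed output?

Place

/ʒ/ and [ɣ] differ in [coronal], [anterior], [distributed], [strident], [dorsal], [high], [back]; every other specified feature is identical.
The smallest constituent containing every changed terminal is Place — each of its daughters lacks at least one of the affected features.
Delinking /ʒ/'s Place and associating /k'/'s Place gives precisely the feature bundle of [ɣ].
[constricted glottis], [voice] — on which /k'/ differs from /ʒ/ — are unchanged, so neither X-node nor anything higher can have spread; the constituent is no larger than Place.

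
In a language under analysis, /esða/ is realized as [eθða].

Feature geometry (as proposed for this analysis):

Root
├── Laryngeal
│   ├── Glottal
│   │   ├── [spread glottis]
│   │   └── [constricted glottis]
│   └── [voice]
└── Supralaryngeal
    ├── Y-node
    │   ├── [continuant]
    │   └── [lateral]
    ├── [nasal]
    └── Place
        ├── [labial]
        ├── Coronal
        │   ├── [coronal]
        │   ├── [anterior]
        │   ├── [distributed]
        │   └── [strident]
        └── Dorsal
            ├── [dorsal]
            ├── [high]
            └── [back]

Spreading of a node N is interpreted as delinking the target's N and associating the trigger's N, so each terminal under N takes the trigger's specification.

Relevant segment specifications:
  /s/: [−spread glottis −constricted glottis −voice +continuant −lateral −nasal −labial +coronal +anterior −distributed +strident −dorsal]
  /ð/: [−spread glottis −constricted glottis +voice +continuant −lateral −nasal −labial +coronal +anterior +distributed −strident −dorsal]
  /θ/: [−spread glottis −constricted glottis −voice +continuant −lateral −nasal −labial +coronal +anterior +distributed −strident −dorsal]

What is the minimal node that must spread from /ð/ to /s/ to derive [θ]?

Coronal

Comparing /s/ with its surface form [θ], the features that change are [distributed], [strident].
Tracing each changed feature up the tree, the paths first meet at Coronal; any lower node misses at least one of them.
If Coronal spreads, every terminal under it takes /ð/'s value, producing [θ] as observed.
[voice], a feature on which the two segments disagree outside Coronal, is unchanged — nothing dominating it spread, and Coronal is the minimal sufficient constituent.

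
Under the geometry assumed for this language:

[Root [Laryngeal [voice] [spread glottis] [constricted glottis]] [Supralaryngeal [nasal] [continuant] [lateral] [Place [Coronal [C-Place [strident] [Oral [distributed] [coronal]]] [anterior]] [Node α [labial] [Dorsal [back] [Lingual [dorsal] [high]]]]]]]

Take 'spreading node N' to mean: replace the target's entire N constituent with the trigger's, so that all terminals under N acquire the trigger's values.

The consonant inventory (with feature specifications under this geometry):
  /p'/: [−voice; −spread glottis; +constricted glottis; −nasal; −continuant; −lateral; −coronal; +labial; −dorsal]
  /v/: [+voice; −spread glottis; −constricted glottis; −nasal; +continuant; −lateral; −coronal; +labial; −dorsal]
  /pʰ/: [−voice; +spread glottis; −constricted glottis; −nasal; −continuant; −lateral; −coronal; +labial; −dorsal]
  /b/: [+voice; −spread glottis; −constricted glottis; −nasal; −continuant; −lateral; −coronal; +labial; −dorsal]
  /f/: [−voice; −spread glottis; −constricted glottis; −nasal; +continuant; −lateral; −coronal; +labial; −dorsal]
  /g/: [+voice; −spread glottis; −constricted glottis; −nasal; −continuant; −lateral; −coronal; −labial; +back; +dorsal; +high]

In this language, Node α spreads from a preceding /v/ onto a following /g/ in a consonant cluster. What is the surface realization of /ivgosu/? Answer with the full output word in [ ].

Node α immediately or transitively dominates [labial], [back], [dorsal], [high].
The target acquires /v/'s values for everything under Node α — [+labial], [−dorsal] — while keeping its own [voice], [spread glottis], [constricted glottis], ….
The resulting bundle matches /b/ in the inventory; substituting it for /g/ gives [ivbosu].

[ivbosu]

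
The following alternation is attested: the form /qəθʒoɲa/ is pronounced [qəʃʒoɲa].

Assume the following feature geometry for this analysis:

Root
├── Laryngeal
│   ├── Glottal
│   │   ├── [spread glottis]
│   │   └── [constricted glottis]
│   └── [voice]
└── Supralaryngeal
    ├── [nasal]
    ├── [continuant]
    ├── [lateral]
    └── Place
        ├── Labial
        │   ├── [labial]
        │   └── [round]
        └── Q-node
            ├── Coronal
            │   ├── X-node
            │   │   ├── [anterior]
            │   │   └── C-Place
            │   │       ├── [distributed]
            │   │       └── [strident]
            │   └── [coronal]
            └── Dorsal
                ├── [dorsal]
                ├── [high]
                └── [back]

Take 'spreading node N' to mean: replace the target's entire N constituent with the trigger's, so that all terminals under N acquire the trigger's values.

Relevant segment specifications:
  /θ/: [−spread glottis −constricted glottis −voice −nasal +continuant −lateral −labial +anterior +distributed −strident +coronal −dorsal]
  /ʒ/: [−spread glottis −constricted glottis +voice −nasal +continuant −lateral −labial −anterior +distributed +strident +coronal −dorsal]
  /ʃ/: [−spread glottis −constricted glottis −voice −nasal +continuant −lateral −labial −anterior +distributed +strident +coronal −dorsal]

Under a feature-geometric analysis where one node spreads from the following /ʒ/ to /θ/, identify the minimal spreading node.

Comparing /θ/ with its surface form [ʃ], the features that change are [anterior], [strident].
These terminals are all dominated by X-node, and no proper subconstituent of X-node covers them all; X-node is their lowest common ancestor.
Spreading X-node from /ʒ/ overwrites each of those terminals with /ʒ/'s values, yielding exactly [ʃ].
[voice], a feature on which the two segments disagree outside X-node, is unchanged — nothing dominating it spread, and X-node is the minimal sufficient constituent.

X-node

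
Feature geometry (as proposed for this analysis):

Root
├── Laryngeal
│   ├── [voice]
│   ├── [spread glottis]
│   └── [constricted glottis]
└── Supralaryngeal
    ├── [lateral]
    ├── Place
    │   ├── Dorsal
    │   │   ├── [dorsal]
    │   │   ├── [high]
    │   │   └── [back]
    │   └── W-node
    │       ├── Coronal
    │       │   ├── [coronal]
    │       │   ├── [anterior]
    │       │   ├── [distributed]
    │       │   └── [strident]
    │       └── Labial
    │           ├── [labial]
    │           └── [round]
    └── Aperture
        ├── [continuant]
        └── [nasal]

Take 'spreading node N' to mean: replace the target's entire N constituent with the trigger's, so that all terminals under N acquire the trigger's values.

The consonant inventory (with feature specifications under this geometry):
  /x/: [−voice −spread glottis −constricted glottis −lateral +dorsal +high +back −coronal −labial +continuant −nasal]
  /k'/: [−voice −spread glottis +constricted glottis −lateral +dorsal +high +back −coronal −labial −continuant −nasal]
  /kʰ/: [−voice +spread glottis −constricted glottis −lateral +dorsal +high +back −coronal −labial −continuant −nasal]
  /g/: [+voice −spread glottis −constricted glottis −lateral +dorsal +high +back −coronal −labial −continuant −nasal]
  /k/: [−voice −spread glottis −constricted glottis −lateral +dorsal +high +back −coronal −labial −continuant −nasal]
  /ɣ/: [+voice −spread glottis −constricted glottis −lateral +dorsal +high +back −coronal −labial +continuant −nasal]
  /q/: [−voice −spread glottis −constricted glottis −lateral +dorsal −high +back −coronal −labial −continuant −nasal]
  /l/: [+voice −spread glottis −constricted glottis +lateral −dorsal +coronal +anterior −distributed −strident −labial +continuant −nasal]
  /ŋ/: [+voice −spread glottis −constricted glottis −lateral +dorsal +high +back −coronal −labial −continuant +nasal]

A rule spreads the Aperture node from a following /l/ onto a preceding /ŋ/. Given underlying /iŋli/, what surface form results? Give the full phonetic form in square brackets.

The Aperture node dominates the terminals [continuant], [nasal].
Spreading Aperture from /l/ onto /ŋ/ replaces those values with /l/'s: [+continuant], [−nasal]. Features outside Aperture ([voice], [spread glottis], [constricted glottis], …) stay as in /ŋ/.
The resulting bundle matches /ɣ/ in the inventory; substituting it for /ŋ/ gives [iɣli].

[iɣli]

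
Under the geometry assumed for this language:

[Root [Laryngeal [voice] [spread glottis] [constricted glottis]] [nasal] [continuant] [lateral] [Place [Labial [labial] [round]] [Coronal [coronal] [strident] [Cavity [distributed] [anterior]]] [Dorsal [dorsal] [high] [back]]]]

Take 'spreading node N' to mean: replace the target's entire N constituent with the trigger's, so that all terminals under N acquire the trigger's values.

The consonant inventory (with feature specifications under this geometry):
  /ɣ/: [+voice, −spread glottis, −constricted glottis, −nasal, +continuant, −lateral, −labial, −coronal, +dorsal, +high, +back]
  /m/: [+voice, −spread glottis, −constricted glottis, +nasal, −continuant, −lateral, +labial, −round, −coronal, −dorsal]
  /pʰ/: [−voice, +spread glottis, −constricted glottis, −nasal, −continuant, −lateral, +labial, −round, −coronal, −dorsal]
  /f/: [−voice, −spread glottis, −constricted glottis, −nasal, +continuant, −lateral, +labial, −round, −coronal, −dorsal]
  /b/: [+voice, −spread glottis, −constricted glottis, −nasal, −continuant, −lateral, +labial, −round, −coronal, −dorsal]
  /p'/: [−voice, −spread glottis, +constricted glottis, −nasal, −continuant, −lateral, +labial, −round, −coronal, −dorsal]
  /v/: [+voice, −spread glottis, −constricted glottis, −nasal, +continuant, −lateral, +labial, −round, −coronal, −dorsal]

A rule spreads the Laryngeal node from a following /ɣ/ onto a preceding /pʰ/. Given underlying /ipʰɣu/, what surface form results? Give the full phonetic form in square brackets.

[ibɣu]

The Laryngeal node dominates the terminals [voice], [spread glottis], [constricted glottis].
Spreading Laryngeal from /ɣ/ onto /pʰ/ replaces those values with /ɣ/'s: [+voice], [−spread glottis], [−constricted glottis]. Features outside Laryngeal ([nasal], [continuant], [lateral], …) stay as in /pʰ/.
The resulting bundle matches /b/ in the inventory; substituting it for /pʰ/ gives [ibɣu].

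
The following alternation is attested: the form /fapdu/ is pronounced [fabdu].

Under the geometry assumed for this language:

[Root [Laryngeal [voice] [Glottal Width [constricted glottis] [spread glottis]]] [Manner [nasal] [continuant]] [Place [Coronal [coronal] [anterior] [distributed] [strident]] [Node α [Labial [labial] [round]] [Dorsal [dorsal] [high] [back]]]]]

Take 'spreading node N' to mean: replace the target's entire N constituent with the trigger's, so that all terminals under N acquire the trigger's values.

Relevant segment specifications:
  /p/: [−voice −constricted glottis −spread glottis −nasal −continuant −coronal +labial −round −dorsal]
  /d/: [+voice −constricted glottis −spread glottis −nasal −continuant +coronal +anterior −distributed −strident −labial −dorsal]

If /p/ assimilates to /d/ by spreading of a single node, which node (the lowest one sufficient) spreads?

[voice]

/p/ and [b] differ in [voice]; every other specified feature is identical.
With a single altered terminal, the smallest constituent that could spread is that terminal — [voice].
[labial], [coronal] stay as in /p/ although /d/ differs there, so no node dominating them spread; among the remaining candidates [voice] is the lowest that derives the output.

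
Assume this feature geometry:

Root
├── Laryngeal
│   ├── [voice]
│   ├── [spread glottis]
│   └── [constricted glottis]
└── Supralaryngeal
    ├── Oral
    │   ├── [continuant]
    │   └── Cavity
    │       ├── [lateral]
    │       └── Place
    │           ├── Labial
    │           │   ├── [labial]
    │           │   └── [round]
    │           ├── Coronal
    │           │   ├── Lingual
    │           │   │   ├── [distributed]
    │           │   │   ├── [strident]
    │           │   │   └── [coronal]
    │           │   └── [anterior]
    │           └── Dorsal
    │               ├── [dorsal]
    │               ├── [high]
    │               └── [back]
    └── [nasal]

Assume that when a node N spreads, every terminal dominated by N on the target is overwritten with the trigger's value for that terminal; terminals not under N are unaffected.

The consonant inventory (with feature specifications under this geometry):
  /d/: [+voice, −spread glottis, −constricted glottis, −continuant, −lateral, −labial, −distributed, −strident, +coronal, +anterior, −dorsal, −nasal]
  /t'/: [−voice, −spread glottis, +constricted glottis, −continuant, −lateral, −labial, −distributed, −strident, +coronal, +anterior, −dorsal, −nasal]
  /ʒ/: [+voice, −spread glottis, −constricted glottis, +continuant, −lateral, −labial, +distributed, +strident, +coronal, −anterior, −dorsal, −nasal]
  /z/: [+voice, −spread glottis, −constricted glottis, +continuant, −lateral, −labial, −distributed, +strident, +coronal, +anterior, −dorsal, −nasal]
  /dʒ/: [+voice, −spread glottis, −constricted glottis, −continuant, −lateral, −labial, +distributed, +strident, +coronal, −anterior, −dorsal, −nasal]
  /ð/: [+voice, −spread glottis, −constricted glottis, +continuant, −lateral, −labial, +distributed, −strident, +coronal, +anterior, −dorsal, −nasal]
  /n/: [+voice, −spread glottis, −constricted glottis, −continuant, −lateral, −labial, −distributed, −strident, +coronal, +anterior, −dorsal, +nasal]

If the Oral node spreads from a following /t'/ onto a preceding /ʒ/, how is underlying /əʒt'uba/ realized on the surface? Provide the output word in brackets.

Terminals under Oral in this geometry: [continuant], [lateral], [labial], [round], [distributed], [strident], [coronal], [anterior], [dorsal], [high], [back].
Spreading Oral from /t'/ onto /ʒ/ replaces those values with /t'/'s: [−continuant], [−lateral], [−labial], [−distributed], [−strident], [+coronal], [+anterior], [−dorsal]. Features outside Oral ([voice], [spread glottis], [constricted glottis], …) stay as in /ʒ/.
Among the inventory, only /d/ has exactly this specification, giving the surface form [ədt'uba].

[ədt'uba]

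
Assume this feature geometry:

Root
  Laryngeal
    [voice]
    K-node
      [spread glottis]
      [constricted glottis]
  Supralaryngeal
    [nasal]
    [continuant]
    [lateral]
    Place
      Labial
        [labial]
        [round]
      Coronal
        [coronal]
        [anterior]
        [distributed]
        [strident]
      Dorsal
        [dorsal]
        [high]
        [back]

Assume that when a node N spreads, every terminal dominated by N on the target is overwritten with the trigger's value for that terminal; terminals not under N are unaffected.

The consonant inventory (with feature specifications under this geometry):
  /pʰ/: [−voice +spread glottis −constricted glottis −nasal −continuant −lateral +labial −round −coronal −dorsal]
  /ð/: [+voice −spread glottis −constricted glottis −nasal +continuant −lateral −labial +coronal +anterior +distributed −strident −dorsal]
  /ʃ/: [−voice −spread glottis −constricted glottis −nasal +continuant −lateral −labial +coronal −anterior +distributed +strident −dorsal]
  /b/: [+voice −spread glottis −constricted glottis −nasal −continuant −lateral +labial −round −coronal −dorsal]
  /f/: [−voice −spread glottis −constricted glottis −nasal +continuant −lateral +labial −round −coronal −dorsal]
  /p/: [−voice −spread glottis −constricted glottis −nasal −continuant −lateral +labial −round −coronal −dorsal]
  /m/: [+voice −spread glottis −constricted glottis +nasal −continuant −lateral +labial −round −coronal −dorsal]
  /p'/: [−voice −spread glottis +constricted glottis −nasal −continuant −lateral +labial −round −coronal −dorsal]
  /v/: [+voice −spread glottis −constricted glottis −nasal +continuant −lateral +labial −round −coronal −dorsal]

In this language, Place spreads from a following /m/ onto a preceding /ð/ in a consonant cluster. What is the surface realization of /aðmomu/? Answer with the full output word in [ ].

[avmomu]

The Place node dominates the terminals [labial], [round], [coronal], [anterior], [distributed], [strident], [dorsal], [high], [back].
The target acquires /m/'s values for everything under Place — [+labial], [−round], [−coronal], [−dorsal] — while keeping its own [voice], [spread glottis], [constricted glottis], ….
This feature bundle is that of [v], so /aðmomu/ surfaces as [avmomu].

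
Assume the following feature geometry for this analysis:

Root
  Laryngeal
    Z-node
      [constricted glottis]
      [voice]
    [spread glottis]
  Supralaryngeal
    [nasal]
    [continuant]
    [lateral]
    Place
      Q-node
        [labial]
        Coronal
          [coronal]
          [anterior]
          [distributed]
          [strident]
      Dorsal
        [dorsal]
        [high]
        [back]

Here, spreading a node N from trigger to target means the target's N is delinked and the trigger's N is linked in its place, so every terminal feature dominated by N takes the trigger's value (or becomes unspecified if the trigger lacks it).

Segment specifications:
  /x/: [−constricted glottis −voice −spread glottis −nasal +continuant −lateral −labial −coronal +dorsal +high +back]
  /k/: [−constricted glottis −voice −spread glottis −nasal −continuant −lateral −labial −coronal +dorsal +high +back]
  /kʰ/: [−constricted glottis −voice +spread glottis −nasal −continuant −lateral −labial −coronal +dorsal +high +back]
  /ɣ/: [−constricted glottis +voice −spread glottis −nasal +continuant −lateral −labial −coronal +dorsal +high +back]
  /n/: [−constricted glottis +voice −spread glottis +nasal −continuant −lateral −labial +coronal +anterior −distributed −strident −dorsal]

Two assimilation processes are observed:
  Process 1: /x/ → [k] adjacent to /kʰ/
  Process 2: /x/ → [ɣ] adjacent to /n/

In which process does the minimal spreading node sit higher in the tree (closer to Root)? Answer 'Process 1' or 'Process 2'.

Process 1: the feature that changes is [continuant]; the minimal node is [continuant] (depth 2).
In Process 2, [voice] changes, so the minimal spreading node is [voice] at depth 3.
[continuant] (depth 2) sits above [voice] (depth 3), making Process 1 the one with the higher spreading node.

Process 1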